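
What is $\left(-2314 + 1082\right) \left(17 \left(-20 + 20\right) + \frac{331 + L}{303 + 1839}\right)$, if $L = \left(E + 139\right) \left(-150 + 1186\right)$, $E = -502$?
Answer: $\frac{33064856}{153} \approx 2.1611 \cdot 10^{5}$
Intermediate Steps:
$L = -376068$ ($L = \left(-502 + 139\right) \left(-150 + 1186\right) = \left(-363\right) 1036 = -376068$)
$\left(-2314 + 1082\right) \left(17 \left(-20 + 20\right) + \frac{331 + L}{303 + 1839}\right) = \left(-2314 + 1082\right) \left(17 \left(-20 + 20\right) + \frac{331 - 376068}{303 + 1839}\right) = - 1232 \left(17 \cdot 0 - \frac{375737}{2142}\right) = - 1232 \left(0 - \frac{375737}{2142}\right) = \left(-1232\right) \left(- \frac{375737}{2142}\right) = \frac{33064856}{153}$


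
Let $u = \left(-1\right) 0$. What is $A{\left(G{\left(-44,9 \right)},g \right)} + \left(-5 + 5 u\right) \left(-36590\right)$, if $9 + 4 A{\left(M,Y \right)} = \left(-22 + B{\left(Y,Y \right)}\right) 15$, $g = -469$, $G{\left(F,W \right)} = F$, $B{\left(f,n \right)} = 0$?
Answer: $\frac{731461}{4} \approx 1.8287 \cdot 10^{5}$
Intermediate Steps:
$u = 0$
$A{\left(M,Y \right)} = - \frac{339}{4}$ ($A{\left(M,Y \right)} = - \frac{9}{4} + \frac{\left(-22 + 0\right) 15}{4} = - \frac{9}{4} + \frac{\left(-22\right) 15}{4} = - \frac{9}{4} + \frac{1}{4} \left(-330\right) = - \frac{9}{4} - \frac{165}{2} = - \frac{339}{4}$)
$A{\left(G{\left(-44,9 \right)},g \right)} + \left(-5 + 5 u\right) \left(-36590\right) = - \frac{339}{4} + \left(-5 + 5 \cdot 0\right) \left(-36590\right) = - \frac{339}{4} + \left(-5 + 0\right) \left(-36590\right) = - \frac{339}{4} - -182950 = - \frac{339}{4} + 182950 = \frac{731461}{4}$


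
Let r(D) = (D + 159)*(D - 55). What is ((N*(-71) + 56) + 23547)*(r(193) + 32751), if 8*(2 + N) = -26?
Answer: 7799503281/4 ≈ 1.9499e+9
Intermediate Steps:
N = -21/4 (N = -2 + (⅛)*(-26) = -2 - 13/4 = -21/4 ≈ -5.2500)
r(D) = (-55 + D)*(159 + D) (r(D) = (159 + D)*(-55 + D) = (-55 + D)*(159 + D))
((N*(-71) + 56) + 23547)*(r(193) + 32751) = ((-21/4*(-71) + 56) + 23547)*((-8745 + 193² + 104*193) + 32751) = ((1491/4 + 56) + 23547)*((-8745 + 37249 + 20072) + 32751) = (1715/4 + 23547)*(48576 + 32751) = (95903/4)*81327 = 7799503281/4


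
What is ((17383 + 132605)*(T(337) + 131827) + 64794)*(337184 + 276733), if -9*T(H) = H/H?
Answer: 12138683830820346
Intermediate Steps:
T(H) = -1/9 (T(H) = -H/(9*H) = -1/9*1 = -1/9)
((17383 + 132605)*(T(337) + 131827) + 64794)*(337184 + 276733) = ((17383 + 132605)*(-1/9 + 131827) + 64794)*(337184 + 276733) = (149988*(1186442/9) + 64794)*613917 = (59317354232/3 + 64794)*613917 = (59317548614/3)*613917 = 12138683830820346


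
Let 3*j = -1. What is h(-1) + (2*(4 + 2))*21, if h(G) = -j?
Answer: 757/3 ≈ 252.33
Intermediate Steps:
j = -⅓ (j = (⅓)*(-1) = -⅓ ≈ -0.33333)
h(G) = ⅓ (h(G) = -1*(-⅓) = ⅓)
h(-1) + (2*(4 + 2))*21 = ⅓ + (2*(4 + 2))*21 = ⅓ + (2*6)*21 = ⅓ + 12*21 = ⅓ + 252 = 757/3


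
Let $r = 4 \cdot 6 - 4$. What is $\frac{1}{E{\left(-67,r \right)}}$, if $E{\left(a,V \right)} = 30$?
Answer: $\frac{1}{30} \approx 0.033333$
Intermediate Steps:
$r = 20$ ($r = 24 - 4 = 20$)
$\frac{1}{E{\left(-67,r \right)}} = \frac{1}{30}$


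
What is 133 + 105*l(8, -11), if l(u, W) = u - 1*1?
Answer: 868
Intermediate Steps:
l(u, W) = -1 + u (l(u, W) = u - 1 = -1 + u)
133 + 105*l(8, -11) = 133 + 105*(-1 + 8) = 133 + 105*7 = 133 + 735 = 868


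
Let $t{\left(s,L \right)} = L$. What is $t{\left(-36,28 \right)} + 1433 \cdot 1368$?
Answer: $1960372$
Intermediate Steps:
$t{\left(-36,28 \right)} + 1433 \cdot 1368 = 28 + 1433 \cdot 1368 = 28 + 1960344 = 1960372$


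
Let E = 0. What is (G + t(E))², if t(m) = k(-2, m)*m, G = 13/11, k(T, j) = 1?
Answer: 169/121 ≈ 1.3967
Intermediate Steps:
G = 13/11 (G = 13*(1/11) = 13/11 ≈ 1.1818)
t(m) = m (t(m) = 1*m = m)
(G + t(E))² = (13/11 + 0)² = (13/11)² = 169/121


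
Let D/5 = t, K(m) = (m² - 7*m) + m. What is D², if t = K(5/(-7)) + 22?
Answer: 43099225/2401 ≈ 17951.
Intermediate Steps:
K(m) = m² - 6*m
t = 1313/49 (t = (5/(-7))*(-6 + 5/(-7)) + 22 = (5*(-⅐))*(-6 + 5*(-⅐)) + 22 = -5*(-6 - 5/7)/7 + 22 = -5/7*(-47/7) + 22 = 235/49 + 22 = 1313/49 ≈ 26.796)
D = 6565/49 (D = 5*(1313/49) = 6565/49 ≈ 133.98)
D² = (6565/49)² = 43099225/2401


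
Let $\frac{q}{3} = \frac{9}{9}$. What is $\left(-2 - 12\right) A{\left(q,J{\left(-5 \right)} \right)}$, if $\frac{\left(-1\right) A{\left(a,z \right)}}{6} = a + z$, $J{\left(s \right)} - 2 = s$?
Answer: $0$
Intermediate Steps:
$q = 3$ ($q = 3 \cdot \frac{9}{9} = 3 \cdot 9 \cdot \frac{1}{9} = 3 \cdot 1 = 3$)
$J{\left(s \right)} = 2 + s$
$A{\left(a,z \right)} = - 6 a - 6 z$ ($A{\left(a,z \right)} = - 6 \left(a + z\right) = - 6 a - 6 z$)
$\left(-2 - 12\right) A{\left(q,J{\left(-5 \right)} \right)} = \left(-2 - 12\right) \left(\left(-6\right) 3 - 6 \left(2 - 5\right)\right) = - 14 \left(-18 - -18\right) = - 14 \left(-18 + 18\right) = \left(-14\right) 0 = 0$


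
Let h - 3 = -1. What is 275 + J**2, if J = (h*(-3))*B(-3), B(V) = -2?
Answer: 419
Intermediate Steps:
h = 2 (h = 3 - 1 = 2)
J = 12 (J = (2*(-3))*(-2) = -6*(-2) = 12)
275 + J**2 = 275 + 12**2 = 275 + 144 = 419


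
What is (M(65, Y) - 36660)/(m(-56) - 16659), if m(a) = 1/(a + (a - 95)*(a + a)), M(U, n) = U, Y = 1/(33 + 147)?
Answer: 616845320/280804103 ≈ 2.1967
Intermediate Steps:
Y = 1/180 ≈ 0.0055556
m(a) = 1/(a + 2*a*(-95 + a)) (m(a) = 1/(a + (-95 + a)*(2*a)) = 1/(a + 2*a*(-95 + a)))
(M(65, Y) - 36660)/(m(-56) - 16659) = (65 - 36660)/(1/((-56)*(-189 + 2*(-56))) - 16659) = -36595/(-1/(56*(-189 - 112)) - 16659) = -36595/(-1/56/(-301) - 16659) = -36595/(-1/56*(-1/301) - 16659) = -36595/(1/16856 - 16659) = -36595/(-280804103/16856) = -36595*(-16856/280804103) = 616845320/280804103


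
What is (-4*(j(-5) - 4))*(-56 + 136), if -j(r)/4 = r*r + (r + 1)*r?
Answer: 58880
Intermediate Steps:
j(r) = -4*r² - 4*r*(1 + r) (j(r) = -4*(r*r + (r + 1)*r) = -4*(r² + (1 + r)*r) = -4*(r² + r*(1 + r)) = -4*r² - 4*r*(1 + r))
(-4*(j(-5) - 4))*(-56 + 136) = (-4*(-4*(-5)*(1 + 2*(-5)) - 4))*(-56 + 136) = -4*(-4*(-5)*(1 - 10) - 4)*80 = -4*(-4*(-5)*(-9) - 4)*80 = -4*(-180 - 4)*80 = -4*(-184)*80 = 736*80 = 58880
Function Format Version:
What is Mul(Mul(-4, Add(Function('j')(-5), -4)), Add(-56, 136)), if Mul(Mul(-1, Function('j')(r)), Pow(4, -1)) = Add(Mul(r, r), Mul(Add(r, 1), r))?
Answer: 58880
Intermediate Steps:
Function('j')(r) = Add(Mul(-4, Pow(r, 2)), Mul(-4, r, Add(1, r))) (Function('j')(r) = Mul(-4, Add(Mul(r, r), Mul(Add(r, 1), r))) = Mul(-4, Add(Pow(r, 2), Mul(Add(1, r), r))) = Mul(-4, Add(Pow(r, 2), Mul(r, Add(1, r)))) = Add(Mul(-4, Pow(r, 2)), Mul(-4, r, Add(1, r))))
Mul(Mul(-4, Add(Function('j')(-5), -4)), Add(-56, 136)) = Mul(Mul(-4, Add(Mul(-4, -5, Add(1, Mul(2, -5))), -4)), Add(-56, 136)) = Mul(Mul(-4, Add(Mul(-4, -5, Add(1, -10)), -4)), 80) = Mul(Mul(-4, Add(Mul(-4, -5, -9), -4)), 80) = Mul(Mul(-4, Add(-180, -4)), 80) = Mul(Mul(-4, -184), 80) = Mul(736, 80) = 58880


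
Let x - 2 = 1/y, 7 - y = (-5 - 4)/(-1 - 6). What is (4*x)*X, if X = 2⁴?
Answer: 696/5 ≈ 139.20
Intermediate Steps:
X = 16
y = 40/7 (y = 7 - (-5 - 4)/(-1 - 6) = 7 - (-9)/(-7) = 7 - (-9)*(-1)/7 = 7 - 1*9/7 = 7 - 9/7 = 40/7 ≈ 5.7143)
x = 87/40 (x = 2 + 1/(40/7) = 2 + 7/40 = 87/40 ≈ 2.1750)
(4*x)*X = (4*(87/40))*16 = (87/10)*16 = 696/5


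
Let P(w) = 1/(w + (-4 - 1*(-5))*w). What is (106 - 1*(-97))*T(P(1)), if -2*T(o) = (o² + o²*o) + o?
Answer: -1421/16 ≈ -88.813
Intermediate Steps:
P(w) = 1/(2*w) (P(w) = 1/(w + (-4 + 5)*w) = 1/(w + 1*w) = 1/(w + w) = 1/(2*w))
T(o) = -o/2 - o²/2 - o³/2 (T(o) = -((o² + o²*o) + o)/2 = -((o² + o³) + o)/2 = -(o + o² + o³)/2 = -o/2 - o²/2 - o³/2)
(106 - 1*(-97))*T(P(1)) = (106 - 1*(-97))*(-(½)/1*(1 + (½)/1 + ((½)/1)²)/2) = (106 + 97)*(-(½)*1*(1 + (½)*1 + ((½)*1)²)/2) = 203*(-½*½*(1 + ½ + (½)²)) = 203*(-½*½*(1 + ½ + ¼)) = 203*(-½*½*7/4) = 203*(-7/16) = -1421/16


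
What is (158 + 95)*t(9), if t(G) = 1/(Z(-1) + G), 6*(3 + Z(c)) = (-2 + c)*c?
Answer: 506/13 ≈ 38.923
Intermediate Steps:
Z(c) = -3 + c*(-2 + c)/6 (Z(c) = -3 + ((-2 + c)*c)/6 = -3 + (c*(-2 + c))/6 = -3 + c*(-2 + c)/6)
t(G) = 1/(-5/2 + G) (t(G) = 1/((-3 - ⅓*(-1) + (⅙)*(-1)²) + G) = 1/((-3 + ⅓ + (⅙)*1) + G) = 1/((-3 + ⅓ + ⅙) + G) = 1/(-5/2 + G))
(158 + 95)*t(9) = (158 + 95)*(2/(-5 + 2*9)) = 253*(2/(-5 + 18)) = 253*(2/13) = 506/13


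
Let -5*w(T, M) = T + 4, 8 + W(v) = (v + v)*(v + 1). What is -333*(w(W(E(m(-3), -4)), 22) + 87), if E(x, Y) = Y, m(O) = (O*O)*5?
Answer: -27639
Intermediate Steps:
m(O) = 5*O² (m(O) = O²*5 = 5*O²)
W(v) = -8 + 2*v*(1 + v) (W(v) = -8 + (v + v)*(v + 1) = -8 + (2*v)*(1 + v) = -8 + 2*v*(1 + v))
w(T, M) = -⅘ - T/5 (w(T, M) = -(T + 4)/5 = -(4 + T)/5 = -⅘ - T/5)
-333*(w(W(E(m(-3), -4)), 22) + 87) = -333*((-⅘ - (-8 + 2*(-4) + 2*(-4)²)/5) + 87) = -333*((-⅘ - (-8 - 8 + 2*16)/5) + 87) = -333*((-⅘ - (-8 - 8 + 32)/5) + 87) = -333*((-⅘ - ⅕*16) + 87) = -333*((-⅘ - 16/5) + 87) = -333*(-4 + 87) = -333*83 = -27639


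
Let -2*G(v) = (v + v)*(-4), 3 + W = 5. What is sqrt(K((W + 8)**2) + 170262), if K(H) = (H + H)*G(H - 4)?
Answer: sqrt(247062) ≈ 497.05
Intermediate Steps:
W = 2 (W = -3 + 5 = 2)
G(v) = 4*v (G(v) = -(v + v)*(-4)/2 = -2*v*(-4)/2 = -(-4)*v = 4*v)
K(H) = 2*H*(-16 + 4*H) (K(H) = (H + H)*(4*(H - 4)) = (2*H)*(4*(-4 + H)) = (2*H)*(-16 + 4*H) = 2*H*(-16 + 4*H))
sqrt(K((W + 8)**2) + 170262) = sqrt(8*(2 + 8)**2*(-4 + (2 + 8)**2) + 170262) = sqrt(8*10**2*(-4 + 10**2) + 170262) = sqrt(8*100*(-4 + 100) + 170262) = sqrt(8*100*96 + 170262) = sqrt(76800 + 170262) = sqrt(247062)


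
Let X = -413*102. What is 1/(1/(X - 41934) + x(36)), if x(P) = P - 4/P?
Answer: 84060/3016819 ≈ 0.027864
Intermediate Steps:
X = -42126
1/(1/(X - 41934) + x(36)) = 1/(1/(-42126 - 41934) + (36 - 4/36)) = 1/(1/(-84060) + (36 - 4*1/36)) = 1/(-1/84060 + (36 - 1/9)) = 1/(-1/84060 + 323/9) = 1/(3016819/84060) = 84060/3016819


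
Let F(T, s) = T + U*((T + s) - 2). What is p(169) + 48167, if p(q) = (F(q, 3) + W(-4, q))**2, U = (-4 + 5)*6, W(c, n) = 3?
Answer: 1469031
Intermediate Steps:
U = 6 (U = 1*6 = 6)
F(T, s) = -12 + 6*s + 7*T (F(T, s) = T + 6*((T + s) - 2) = T + 6*(-2 + T + s) = T + (-12 + 6*T + 6*s) = -12 + 6*s + 7*T)
p(q) = (9 + 7*q)**2 (p(q) = ((-12 + 6*3 + 7*q) + 3)**2 = ((-12 + 18 + 7*q) + 3)**2 = ((6 + 7*q) + 3)**2 = (9 + 7*q)**2)
p(169) + 48167 = (9 + 7*169)**2 + 48167 = (9 + 1183)**2 + 48167 = 1192**2 + 48167 = 1420864 + 48167 = 1469031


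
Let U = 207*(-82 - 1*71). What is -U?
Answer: 31671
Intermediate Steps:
U = -31671 (U = 207*(-82 - 71) = 207*(-153) = -31671)
-U = -1*(-31671) = 31671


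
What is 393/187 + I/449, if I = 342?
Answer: 240411/83963 ≈ 2.8633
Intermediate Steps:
393/187 + I/449 = 393/187 + 342/449 = 240411/83963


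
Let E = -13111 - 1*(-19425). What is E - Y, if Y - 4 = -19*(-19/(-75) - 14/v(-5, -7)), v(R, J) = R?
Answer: 477601/75 ≈ 6368.0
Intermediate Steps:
E = 6314 (E = -13111 + 19425 = 6314)
Y = -4051/75 (Y = 4 - 19*(-19/(-75) - 14/(-5)) = 4 - 19*(-19*(-1/75) - 14*(-⅕)) = 4 - 19*(19/75 + 14/5) = 4 - 19*229/75 = 4 - 4351/75 = -4051/75 ≈ -54.013)
E - Y = 6314 - 1*(-4051/75) = 6314 + 4051/75 = 477601/75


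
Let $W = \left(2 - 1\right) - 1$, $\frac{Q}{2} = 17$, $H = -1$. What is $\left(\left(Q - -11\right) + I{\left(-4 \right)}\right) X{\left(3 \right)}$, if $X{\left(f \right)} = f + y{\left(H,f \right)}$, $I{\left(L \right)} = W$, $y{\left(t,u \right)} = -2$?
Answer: $45$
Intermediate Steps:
$Q = 34$ ($Q = 2 \cdot 17 = 34$)
$W = 0$ ($W = 1 - 1 = 0$)
$I{\left(L \right)} = 0$
$X{\left(f \right)} = -2 + f$ ($X{\left(f \right)} = f - 2 = -2 + f$)
$\left(\left(Q - -11\right) + I{\left(-4 \right)}\right) X{\left(3 \right)} = \left(\left(34 - -11\right) + 0\right) \left(-2 + 3\right) = \left(\left(34 + 11\right) + 0\right) 1 = \left(45 + 0\right) 1 = 45 \cdot 1 = 45$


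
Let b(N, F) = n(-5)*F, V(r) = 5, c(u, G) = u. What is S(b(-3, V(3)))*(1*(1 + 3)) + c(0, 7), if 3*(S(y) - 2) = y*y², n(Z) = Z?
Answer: -62476/3 ≈ -20825.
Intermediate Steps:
b(N, F) = -5*F
S(y) = 2 + y³/3 (S(y) = 2 + (y*y²)/3 = 2 + y³/3)
S(b(-3, V(3)))*(1*(1 + 3)) + c(0, 7) = (2 + (-5*5)³/3)*(1*(1 + 3)) + 0 = (2 + (⅓)*(-25)³)*(1*4) + 0 = (2 + (⅓)*(-15625))*4 + 0 = (2 - 15625/3)*4 + 0 = -15619/3*4 + 0 = -62476/3 + 0 = -62476/3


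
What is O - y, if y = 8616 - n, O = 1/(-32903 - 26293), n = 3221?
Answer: -319362421/59196 ≈ -5395.0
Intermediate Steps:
O = -1/59196 (O = 1/(-59196) = -1/59196 ≈ -1.6893e-5)
y = 5395 (y = 8616 - 1*3221 = 8616 - 3221 = 5395)
O - y = -1/59196 - 1*5395 = -1/59196 - 5395 = -319362421/59196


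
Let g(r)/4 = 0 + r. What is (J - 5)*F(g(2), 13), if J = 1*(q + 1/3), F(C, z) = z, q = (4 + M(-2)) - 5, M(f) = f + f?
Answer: -377/3 ≈ -125.67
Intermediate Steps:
M(f) = 2*f
g(r) = 4*r (g(r) = 4*(0 + r) = 4*r)
q = -5 (q = (4 + 2*(-2)) - 5 = (4 - 4) - 5 = 0 - 5 = -5)
J = -14/3 (J = 1*(-5 + 1/3) = 1*(-5 + ⅓) = 1*(-14/3) = -14/3 ≈ -4.6667)
(J - 5)*F(g(2), 13) = (-14/3 - 5)*13 = -29/3*13 = -377/3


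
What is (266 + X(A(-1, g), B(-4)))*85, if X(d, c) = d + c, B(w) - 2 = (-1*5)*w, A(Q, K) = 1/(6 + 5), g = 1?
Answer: 269365/11 ≈ 24488.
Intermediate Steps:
A(Q, K) = 1/11
B(w) = 2 - 5*w (B(w) = 2 + (-1*5)*w = 2 - 5*w)
X(d, c) = c + d
(266 + X(A(-1, g), B(-4)))*85 = (266 + ((2 - 5*(-4)) + 1/11))*85 = (266 + ((2 + 20) + 1/11))*85 = (266 + (22 + 1/11))*85 = (266 + 243/11)*85 = (3169/11)*85 = 269365/11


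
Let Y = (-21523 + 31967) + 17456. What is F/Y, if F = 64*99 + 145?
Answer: 6481/27900 ≈ 0.23229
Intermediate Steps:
Y = 27900 (Y = 10444 + 17456 = 27900)
F = 6481 (F = 6336 + 145 = 6481)
F/Y = 6481/27900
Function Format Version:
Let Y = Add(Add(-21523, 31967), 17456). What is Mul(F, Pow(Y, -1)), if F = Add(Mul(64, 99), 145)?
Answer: Rational(6481, 27900) ≈ 0.23229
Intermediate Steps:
Y = 27900 (Y = Add(10444, 17456) = 27900)
F = 6481 (F = Add(6336, 145) = 6481)
Mul(F, Pow(Y, -1)) = Mul(6481, Pow(27900, -1)) = Mul(6481, Rational(1, 27900)) = Rational(6481, 27900)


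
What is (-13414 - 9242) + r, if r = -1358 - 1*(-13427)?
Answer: -10587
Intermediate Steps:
r = 12069 (r = -1358 + 13427 = 12069)
(-13414 - 9242) + r = (-13414 - 9242) + 12069 = -22656 + 12069 = -10587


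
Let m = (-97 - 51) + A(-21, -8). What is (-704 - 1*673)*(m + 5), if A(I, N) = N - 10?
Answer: 221697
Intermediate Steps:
A(I, N) = -10 + N
m = -166 (m = (-97 - 51) + (-10 - 8) = -148 - 18 = -166)
(-704 - 1*673)*(m + 5) = (-704 - 1*673)*(-166 + 5) = (-704 - 673)*(-161) = -1377*(-161) = 221697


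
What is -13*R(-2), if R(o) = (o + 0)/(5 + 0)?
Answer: 26/5 ≈ 5.2000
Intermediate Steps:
R(o) = o/5
-13*R(-2) = -13*(-2)/5 = -13*(-⅖) = 26/5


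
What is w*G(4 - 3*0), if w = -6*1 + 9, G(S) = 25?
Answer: 75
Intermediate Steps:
w = 3 (w = -6 + 9 = 3)
w*G(4 - 3*0) = 3*25 = 75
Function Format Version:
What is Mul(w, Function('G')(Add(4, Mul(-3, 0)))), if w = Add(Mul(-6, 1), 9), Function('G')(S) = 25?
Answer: 75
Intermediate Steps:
w = 3 (w = Add(-6, 9) = 3)
Mul(w, Function('G')(Add(4, Mul(-3, 0)))) = Mul(3, 25) = 75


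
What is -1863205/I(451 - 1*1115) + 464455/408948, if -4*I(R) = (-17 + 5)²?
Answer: 15874389140/306711 ≈ 51757.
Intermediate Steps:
I(R) = -36 (I(R) = -(-17 + 5)²/4 = -¼*(-12)² = -¼*144 = -36)
-1863205/I(451 - 1*1115) + 464455/408948 = -1863205/(-36) + 464455/408948 = -1863205*(-1/36) + 464455*(1/408948) = 1863205/36 + 464455/408948 = 15874389140/306711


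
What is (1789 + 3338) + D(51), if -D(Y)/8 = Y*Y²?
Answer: -1056081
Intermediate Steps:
D(Y) = -8*Y³ (D(Y) = -8*Y*Y² = -8*Y³)
(1789 + 3338) + D(51) = (1789 + 3338) - 8*51³ = 5127 - 8*132651 = 5127 - 1061208 = -1056081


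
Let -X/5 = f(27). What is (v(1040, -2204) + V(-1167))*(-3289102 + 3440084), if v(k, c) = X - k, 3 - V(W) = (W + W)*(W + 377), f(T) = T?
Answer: -278566621424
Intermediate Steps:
X = -135 (X = -5*27 = -135)
V(W) = 3 - 2*W*(377 + W) (V(W) = 3 - (W + W)*(W + 377) = 3 - 2*W*(377 + W))
v(k, c) = -135 - k
(v(1040, -2204) + V(-1167))*(-3289102 + 3440084) = ((-135 - 1*1040) + (3 - 754*(-1167) - 2*(-1167)²))*(-3289102 + 3440084) = ((-135 - 1040) + (3 + 879918 - 2*1361889))*150982 = (-1175 + (3 + 879918 - 2723778))*150982 = (-1175 - 1843857)*150982 = -1845032*150982 = -278566621424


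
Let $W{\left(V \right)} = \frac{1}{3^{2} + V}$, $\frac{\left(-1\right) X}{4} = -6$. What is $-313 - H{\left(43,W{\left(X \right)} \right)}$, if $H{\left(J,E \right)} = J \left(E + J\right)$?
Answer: $- \frac{71389}{33} \approx -2163.3$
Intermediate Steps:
$X = 24$ ($X = \left(-4\right) \left(-6\right) = 24$)
$W{\left(V \right)} = \frac{1}{9 + V}$
$-313 - H{\left(43,W{\left(X \right)} \right)} = -313 - 43 \left(\frac{1}{9 + 24} + 43\right) = -313 - 43 \left(\frac{1}{33} + 43\right) = -313 - 43 \cdot \frac{1420}{33} = -313 - \frac{61060}{33} = - \frac{71389}{33}$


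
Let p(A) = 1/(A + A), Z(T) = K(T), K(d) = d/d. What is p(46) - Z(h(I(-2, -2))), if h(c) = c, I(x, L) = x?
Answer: -91/92 ≈ -0.98913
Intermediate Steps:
K(d) = 1
Z(T) = 1
p(A) = 1/(2*A)
p(46) - Z(h(I(-2, -2))) = (½)/46 - 1*1 = (½)*(1/46) - 1 = 1/92 - 1 = -91/92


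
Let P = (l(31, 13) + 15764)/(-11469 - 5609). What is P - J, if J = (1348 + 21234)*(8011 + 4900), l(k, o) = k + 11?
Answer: -2489598416781/8539 ≈ -2.9156e+8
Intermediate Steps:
l(k, o) = 11 + k
J = 291556202 (J = 22582*12911 = 291556202)
P = -7903/8539 (P = ((11 + 31) + 15764)/(-11469 - 5609) = (42 + 15764)/(-17078) = 15806*(-1/17078) = -7903/8539 ≈ -0.92552)
P - J = -7903/8539 - 1*291556202 = -7903/8539 - 291556202 = -2489598416781/8539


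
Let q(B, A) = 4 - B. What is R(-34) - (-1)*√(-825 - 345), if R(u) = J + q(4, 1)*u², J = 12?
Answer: 12 + 3*I*√130 ≈ 12.0 + 34.205*I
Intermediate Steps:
R(u) = 12 (R(u) = 12 + (4 - 1*4)*u² = 12 + (4 - 4)*u² = 12 + 0*u² = 12 + 0 = 12)
R(-34) - (-1)*√(-825 - 345) = 12 - (-1)*√(-825 - 345) = 12 - (-1)*√(-1170) = 12 - (-1)*3*I*√130 = 12 - (-3)*I*√130 = 12 + 3*I*√130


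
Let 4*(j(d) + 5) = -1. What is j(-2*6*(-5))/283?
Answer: -21/1132 ≈ -0.018551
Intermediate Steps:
j(d) = -21/4 (j(d) = -5 + (1/4)*(-1) = -5 - 1/4 = -21/4)
j(-2*6*(-5))/283 = -21/4/283 = -21/4*1/283 = -21/1132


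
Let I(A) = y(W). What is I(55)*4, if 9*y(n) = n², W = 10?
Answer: 400/9 ≈ 44.444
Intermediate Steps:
y(n) = n²/9
I(A) = 100/9 (I(A) = (⅑)*10² = (⅑)*100 = 100/9)
I(55)*4 = (100/9)*4 = 400/9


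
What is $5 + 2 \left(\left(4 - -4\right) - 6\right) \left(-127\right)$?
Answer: $-503$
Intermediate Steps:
$5 + 2 \left(\left(4 - -4\right) - 6\right) \left(-127\right) = 5 + 2 \left(\left(4 + 4\right) - 6\right) \left(-127\right) = 5 + 2 \left(8 - 6\right) \left(-127\right) = 5 + 2 \cdot 2 \left(-127\right) = 5 + 4 \left(-127\right) = 5 - 508 = -503$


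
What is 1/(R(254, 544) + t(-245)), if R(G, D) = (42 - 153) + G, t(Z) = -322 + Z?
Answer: -1/424 ≈ -0.0023585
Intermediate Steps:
R(G, D) = -111 + G
1/(R(254, 544) + t(-245)) = 1/((-111 + 254) + (-322 - 245)) = 1/(143 - 567) = 1/(-424) = -1/424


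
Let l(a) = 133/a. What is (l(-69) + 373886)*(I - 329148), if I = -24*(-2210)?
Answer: -2374344820036/23 ≈ -1.0323e+11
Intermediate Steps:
I = 53040
(l(-69) + 373886)*(I - 329148) = (133/(-69) + 373886)*(53040 - 329148) = (133*(-1/69) + 373886)*(-276108) = (-133/69 + 373886)*(-276108) = (25798001/69)*(-276108) = -2374344820036/23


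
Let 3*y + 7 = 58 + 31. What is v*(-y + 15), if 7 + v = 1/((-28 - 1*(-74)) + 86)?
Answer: 34151/396 ≈ 86.240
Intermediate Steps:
y = 82/3 (y = -7/3 + (58 + 31)/3 = -7/3 + (⅓)*89 = -7/3 + 89/3 = 82/3 ≈ 27.333)
v = -923/132 (v = -7 + 1/((-28 - 1*(-74)) + 86) = -7 + 1/((-28 + 74) + 86) = -7 + 1/(46 + 86) = -7 + 1/132 = -923/132 ≈ -6.9924)
v*(-y + 15) = -923*(-1*82/3 + 15)/132 = -923*(-82/3 + 15)/132 = -923/132*(-37/3) = 34151/396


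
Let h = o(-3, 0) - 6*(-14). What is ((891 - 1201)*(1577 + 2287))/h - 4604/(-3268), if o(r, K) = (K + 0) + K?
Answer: -11649269/817 ≈ -14259.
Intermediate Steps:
o(r, K) = 2*K (o(r, K) = K + K = 2*K)
h = 84 (h = 2*0 - 6*(-14) = 0 + 84 = 84)
((891 - 1201)*(1577 + 2287))/h - 4604/(-3268) = ((891 - 1201)*(1577 + 2287))/84 - 4604/(-3268) = -310*3864*(1/84) - 4604*(-1/3268) = -1197840*1/84 + 1151/817 = -14260 + 1151/817 = -11649269/817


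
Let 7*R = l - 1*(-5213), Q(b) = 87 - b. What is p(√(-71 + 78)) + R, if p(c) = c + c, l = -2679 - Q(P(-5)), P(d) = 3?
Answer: 350 + 2*√7 ≈ 355.29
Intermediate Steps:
l = -2763 (l = -2679 - (87 - 1*3) = -2679 - (87 - 3) = -2679 - 1*84 = -2679 - 84 = -2763)
p(c) = 2*c
R = 350 (R = (-2763 - 1*(-5213))/7 = (-2763 + 5213)/7 = (⅐)*2450 = 350)
p(√(-71 + 78)) + R = 2*√(-71 + 78) + 350 = 2*√7 + 350 = 350 + 2*√7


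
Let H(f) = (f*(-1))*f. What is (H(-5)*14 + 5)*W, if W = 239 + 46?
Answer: -98325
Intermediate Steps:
H(f) = -f**2 (H(f) = (-f)*f = -f**2)
W = 285
(H(-5)*14 + 5)*W = (-1*(-5)**2*14 + 5)*285 = (-1*25*14 + 5)*285 = (-25*14 + 5)*285 = (-350 + 5)*285 = -345*285 = -98325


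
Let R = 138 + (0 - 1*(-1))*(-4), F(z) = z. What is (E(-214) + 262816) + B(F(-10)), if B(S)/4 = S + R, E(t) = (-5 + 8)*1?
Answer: 263315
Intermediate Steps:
E(t) = 3 (E(t) = 3*1 = 3)
R = 134 (R = 138 + (0 + 1)*(-4) = 138 + 1*(-4) = 138 - 4 = 134)
B(S) = 536 + 4*S (B(S) = 4*(S + 134) = 4*(134 + S) = 536 + 4*S)
(E(-214) + 262816) + B(F(-10)) = (3 + 262816) + (536 + 4*(-10)) = 262819 + (536 - 40) = 262819 + 496 = 263315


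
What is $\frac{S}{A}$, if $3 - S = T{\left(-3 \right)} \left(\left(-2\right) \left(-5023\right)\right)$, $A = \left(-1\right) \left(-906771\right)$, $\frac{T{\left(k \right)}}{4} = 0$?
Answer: $\frac{1}{302257} \approx 3.3084 \cdot 10^{-6}$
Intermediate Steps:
$T{\left(k \right)} = 0$ ($T{\left(k \right)} = 4 \cdot 0 = 0$)
$A = 906771$
$S = 3$ ($S = 3 - 0 \left(\left(-2\right) \left(-5023\right)\right) = 3 - 0 \cdot 10046 = 3 - 0 = 3 + 0 = 3$)
$\frac{S}{A} = \frac{3}{906771} = 3 \cdot \frac{1}{906771} = \frac{1}{302257}$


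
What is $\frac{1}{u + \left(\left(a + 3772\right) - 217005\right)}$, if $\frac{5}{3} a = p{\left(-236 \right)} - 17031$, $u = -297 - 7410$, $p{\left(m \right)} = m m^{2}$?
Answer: $- \frac{5}{40588561} \approx -1.2319 \cdot 10^{-7}$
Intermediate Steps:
$p{\left(m \right)} = m^{3}$
$u = -7707$ ($u = -297 - 7410 = -7707$)
$a = - \frac{39483861}{5}$ ($a = \frac{3 \left(\left(-236\right)^{3} - 17031\right)}{5} = \frac{3 \left(-13144256 - 17031\right)}{5} = \frac{3}{5} \left(-13161287\right) = - \frac{39483861}{5} \approx -7.8968 \cdot 10^{6}$)
$\frac{1}{u + \left(\left(a + 3772\right) - 217005\right)} = \frac{1}{-7707 + \left(\left(- \frac{39483861}{5} + 3772\right) - 217005\right)} = \frac{1}{-7707 - \frac{40550026}{5}} = \frac{1}{- \frac{40588561}{5}} = - \frac{5}{40588561}$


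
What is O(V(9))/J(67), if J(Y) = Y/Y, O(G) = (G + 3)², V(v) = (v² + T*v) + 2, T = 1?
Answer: 9025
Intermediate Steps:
V(v) = 2 + v + v² (V(v) = (v² + 1*v) + 2 = (v² + v) + 2 = (v + v²) + 2 = 2 + v + v²)
O(G) = (3 + G)²
J(Y) = 1
O(V(9))/J(67) = (3 + (2 + 9 + 9²))²/1 = (3 + (2 + 9 + 81))²*1 = (3 + 92)²*1 = 95²*1 = 9025*1 = 9025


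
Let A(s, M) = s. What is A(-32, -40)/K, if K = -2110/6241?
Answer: 99856/1055 ≈ 94.650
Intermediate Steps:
K = -2110/6241 (K = -2110*1/6241 = -2110/6241 ≈ -0.33809)
A(-32, -40)/K = -32/(-2110/6241) = -32*(-6241/2110) = 99856/1055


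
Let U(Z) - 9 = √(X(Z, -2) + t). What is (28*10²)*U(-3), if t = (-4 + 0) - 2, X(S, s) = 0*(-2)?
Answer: 25200 + 2800*I*√6 ≈ 25200.0 + 6858.6*I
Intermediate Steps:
X(S, s) = 0
t = -6 (t = -4 - 2 = -6)
U(Z) = 9 + I*√6 (U(Z) = 9 + √(0 - 6) = 9 + √(-6) = 9 + I*√6)
(28*10²)*U(-3) = (28*10²)*(9 + I*√6) = (28*100)*(9 + I*√6) = 2800*(9 + I*√6) = 25200 + 2800*I*√6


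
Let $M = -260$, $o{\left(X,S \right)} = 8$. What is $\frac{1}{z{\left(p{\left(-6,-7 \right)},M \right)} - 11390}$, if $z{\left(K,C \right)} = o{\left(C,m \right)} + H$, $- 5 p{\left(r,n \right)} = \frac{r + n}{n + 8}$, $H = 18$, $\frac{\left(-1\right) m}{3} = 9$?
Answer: $- \frac{1}{11364} \approx -8.7997 \cdot 10^{-5}$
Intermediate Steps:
$m = -27$ ($m = \left(-3\right) 9 = -27$)
$p{\left(r,n \right)} = - \frac{n + r}{5 \left(8 + n\right)}$ ($p{\left(r,n \right)} = - \frac{\left(r + n\right) \frac{1}{n + 8}}{5} = - \frac{\left(n + r\right) \frac{1}{8 + n}}{5} = - \frac{\frac{1}{8 + n} \left(n + r\right)}{5} = - \frac{n + r}{5 \left(8 + n\right)}$)
$z{\left(K,C \right)} = 26$ ($z{\left(K,C \right)} = 8 + 18 = 26$)
$\frac{1}{z{\left(p{\left(-6,-7 \right)},M \right)} - 11390} = \frac{1}{26 - 11390} = \frac{1}{-11364} = - \frac{1}{11364}$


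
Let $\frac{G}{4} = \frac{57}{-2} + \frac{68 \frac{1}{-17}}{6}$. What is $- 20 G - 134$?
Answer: $\frac{6598}{3} \approx 2199.3$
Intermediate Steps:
$G = - \frac{350}{3}$ ($G = 4 \left(\frac{57}{-2} + \frac{68 \frac{1}{-17}}{6}\right) = 4 \left(57 \left(- \frac{1}{2}\right) + 68 \left(- \frac{1}{17}\right) \frac{1}{6}\right) = 4 \left(- \frac{57}{2} - \frac{2}{3}\right) = 4 \left(- \frac{175}{6}\right) = - \frac{350}{3} \approx -116.67$)
$- 20 G - 134 = \left(-20\right) \left(- \frac{350}{3}\right) - 134 = \frac{7000}{3} - 134 = \frac{6598}{3}$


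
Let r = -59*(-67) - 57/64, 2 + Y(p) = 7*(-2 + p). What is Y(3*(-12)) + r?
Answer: 235783/64 ≈ 3684.1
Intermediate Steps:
Y(p) = -16 + 7*p (Y(p) = -2 + 7*(-2 + p) = -2 + (-14 + 7*p) = -16 + 7*p)
r = 252935/64 (r = 3953 - 57*1/64 = 3953 - 57/64 = 252935/64 ≈ 3952.1)
Y(3*(-12)) + r = (-16 + 7*(3*(-12))) + 252935/64 = (-16 + 7*(-36)) + 252935/64 = (-16 - 252) + 252935/64 = -268 + 252935/64 = 235783/64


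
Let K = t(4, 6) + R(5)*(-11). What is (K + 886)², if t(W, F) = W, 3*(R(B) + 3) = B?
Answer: 7365796/9 ≈ 8.1842e+5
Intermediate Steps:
R(B) = -3 + B/3
K = 56/3 (K = 4 + (-3 + (⅓)*5)*(-11) = 4 + (-3 + 5/3)*(-11) = 4 - 4/3*(-11) = 4 + 44/3 = 56/3 ≈ 18.667)
(K + 886)² = (56/3 + 886)² = (2714/3)² = 7365796/9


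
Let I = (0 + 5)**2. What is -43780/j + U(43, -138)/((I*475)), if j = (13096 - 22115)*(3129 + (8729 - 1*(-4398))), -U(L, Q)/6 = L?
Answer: -9326557853/435256940000 ≈ -0.021428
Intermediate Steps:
U(L, Q) = -6*L
I = 25 (I = 5**2 = 25)
j = -146612864 (j = -9019*(3129 + (8729 + 4398)) = -9019*(3129 + 13127) = -9019*16256 = -146612864)
-43780/j + U(43, -138)/((I*475)) = -43780/(-146612864) + (-6*43)/((25*475)) = -43780*(-1/146612864) - 258/11875 = 10945/36653216 - 258*1/11875 = 10945/36653216 - 258/11875 = -9326557853/435256940000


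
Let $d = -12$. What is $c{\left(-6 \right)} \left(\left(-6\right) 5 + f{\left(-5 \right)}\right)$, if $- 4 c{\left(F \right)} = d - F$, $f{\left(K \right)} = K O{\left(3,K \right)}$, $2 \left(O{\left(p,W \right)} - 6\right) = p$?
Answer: $- \frac{405}{4} \approx -101.25$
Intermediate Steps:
$O{\left(p,W \right)} = 6 + \frac{p}{2}$
$f{\left(K \right)} = \frac{15 K}{2}$ ($f{\left(K \right)} = K \left(6 + \frac{1}{2} \cdot 3\right) = K \left(6 + \frac{3}{2}\right) = K \frac{15}{2} = \frac{15 K}{2}$)
$c{\left(F \right)} = 3 + \frac{F}{4}$ ($c{\left(F \right)} = - \frac{-12 - F}{4} = 3 + \frac{F}{4}$)
$c{\left(-6 \right)} \left(\left(-6\right) 5 + f{\left(-5 \right)}\right) = \left(3 + \frac{1}{4} \left(-6\right)\right) \left(\left(-6\right) 5 + \frac{15}{2} \left(-5\right)\right) = \left(3 - \frac{3}{2}\right) \left(-30 - \frac{75}{2}\right) = \frac{3}{2} \left(- \frac{135}{2}\right) = - \frac{405}{4}$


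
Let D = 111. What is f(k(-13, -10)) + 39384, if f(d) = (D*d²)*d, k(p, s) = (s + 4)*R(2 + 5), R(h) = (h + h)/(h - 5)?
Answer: -8184384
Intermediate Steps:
R(h) = 2*h/(-5 + h) (R(h) = (2*h)/(-5 + h) = 2*h/(-5 + h))
k(p, s) = 28 + 7*s (k(p, s) = (s + 4)*(2*(2 + 5)/(-5 + (2 + 5))) = (4 + s)*(2*7/(-5 + 7)) = (4 + s)*(2*7/2) = (4 + s)*(2*7*(½)) = (4 + s)*7 = 28 + 7*s)
f(d) = 111*d³ (f(d) = (111*d²)*d = 111*d³)
f(k(-13, -10)) + 39384 = 111*(28 + 7*(-10))³ + 39384 = 111*(28 - 70)³ + 39384 = 111*(-42)³ + 39384 = 111*(-74088) + 39384 = -8223768 + 39384 = -8184384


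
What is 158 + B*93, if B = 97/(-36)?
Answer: -1111/12 ≈ -92.583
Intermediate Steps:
B = -97/36 (B = 97*(-1/36) = -97/36 ≈ -2.6944)
158 + B*93 = 158 - 97/36*93 = 158 - 3007/12 = -1111/12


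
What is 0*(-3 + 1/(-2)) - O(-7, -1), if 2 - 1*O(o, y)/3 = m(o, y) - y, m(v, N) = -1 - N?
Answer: -3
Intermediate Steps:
O(o, y) = 9 + 6*y (O(o, y) = 6 - 3*((-1 - y) - y) = 6 - 3*(-1 - 2*y) = 6 + (3 + 6*y) = 9 + 6*y)
0*(-3 + 1/(-2)) - O(-7, -1) = 0*(-3 + 1/(-2)) - (9 + 6*(-1)) = 0*(-3 - ½) - (9 - 6) = 0*(-7/2) - 1*3 = 0 - 3 = -3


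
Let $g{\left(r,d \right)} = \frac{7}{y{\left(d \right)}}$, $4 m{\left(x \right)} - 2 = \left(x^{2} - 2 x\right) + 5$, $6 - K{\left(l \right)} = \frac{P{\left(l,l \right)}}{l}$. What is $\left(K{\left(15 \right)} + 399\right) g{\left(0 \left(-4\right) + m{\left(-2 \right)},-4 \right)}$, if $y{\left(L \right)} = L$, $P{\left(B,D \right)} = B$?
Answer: $-707$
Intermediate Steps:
$K{\left(l \right)} = 5$ ($K{\left(l \right)} = 6 - \frac{l}{l} = 6 - 1 = 5$)
$m{\left(x \right)} = \frac{7}{4} - \frac{x}{2} + \frac{x^{2}}{4}$ ($m{\left(x \right)} = \frac{1}{2} + \frac{\left(x^{2} - 2 x\right) + 5}{4} = \frac{1}{2} + \frac{5 + x^{2} - 2 x}{4} = \frac{1}{2} + \left(\frac{5}{4} - \frac{x}{2} + \frac{x^{2}}{4}\right) = \frac{7}{4} - \frac{x}{2} + \frac{x^{2}}{4}$)
$g{\left(r,d \right)} = \frac{7}{d}$
$\left(K{\left(15 \right)} + 399\right) g{\left(0 \left(-4\right) + m{\left(-2 \right)},-4 \right)} = \left(5 + 399\right) \frac{7}{-4} = 404 \cdot 7 \left(- \frac{1}{4}\right) = 404 \left(- \frac{7}{4}\right) = -707$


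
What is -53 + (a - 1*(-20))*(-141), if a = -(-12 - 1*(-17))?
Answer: -2168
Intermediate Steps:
a = -5 (a = -(-12 + 17) = -1*5 = -5)
-53 + (a - 1*(-20))*(-141) = -53 + (-5 - 1*(-20))*(-141) = -53 + (-5 + 20)*(-141) = -53 + 15*(-141) = -53 - 2115 = -2168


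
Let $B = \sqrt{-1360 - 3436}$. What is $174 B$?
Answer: $348 i \sqrt{1199} \approx 12050.0 i$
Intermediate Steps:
$B = 2 i \sqrt{1199}$ ($B = \sqrt{-4796} = 2 i \sqrt{1199} \approx 69.253 i$)
$174 B = 174 \cdot 2 i \sqrt{1199} = 348 i \sqrt{1199}$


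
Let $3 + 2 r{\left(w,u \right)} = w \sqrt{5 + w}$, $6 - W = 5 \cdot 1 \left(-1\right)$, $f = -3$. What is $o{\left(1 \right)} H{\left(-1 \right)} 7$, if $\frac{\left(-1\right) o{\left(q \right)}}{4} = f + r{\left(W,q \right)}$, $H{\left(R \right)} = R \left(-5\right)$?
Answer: $-2450$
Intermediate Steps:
$W = 11$ ($W = 6 - 5 \cdot 1 \left(-1\right) = 6 - 5 \left(-1\right) = 6 - -5 = 6 + 5 = 11$)
$H{\left(R \right)} = - 5 R$
$r{\left(w,u \right)} = - \frac{3}{2} + \frac{w \sqrt{5 + w}}{2}$
$o{\left(q \right)} = -70$ ($o{\left(q \right)} = - 4 \left(-3 - \left(\frac{3}{2} - \frac{11 \sqrt{5 + 11}}{2}\right)\right) = - 4 \left(-3 - \left(\frac{3}{2} - \frac{11 \sqrt{16}}{2}\right)\right) = - 4 \left(-3 - \left(\frac{3}{2} - 22\right)\right) = - 4 \left(-3 + \left(- \frac{3}{2} + 22\right)\right) = - 4 \left(-3 + \frac{41}{2}\right) = \left(-4\right) \frac{35}{2} = -70$)
$o{\left(1 \right)} H{\left(-1 \right)} 7 = - 70 \left(\left(-5\right) \left(-1\right)\right) 7 = \left(-70\right) 5 \cdot 7 = \left(-350\right) 7 = -2450$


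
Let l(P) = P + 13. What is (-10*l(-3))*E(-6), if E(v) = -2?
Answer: 200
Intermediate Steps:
l(P) = 13 + P
(-10*l(-3))*E(-6) = -10*(13 - 3)*(-2) = -10*10*(-2) = -100*(-2) = 200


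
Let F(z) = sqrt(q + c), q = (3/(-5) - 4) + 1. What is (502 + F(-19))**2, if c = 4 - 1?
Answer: (2510 + I*sqrt(15))**2/25 ≈ 2.52e+5 + 777.7*I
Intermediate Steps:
q = -18/5 (q = (3*(-1/5) - 4) + 1 = (-3/5 - 4) + 1 = -23/5 + 1 = -18/5 ≈ -3.6000)
c = 3
F(z) = I*sqrt(15)/5 (F(z) = sqrt(-18/5 + 3) = sqrt(-3/5) = I*sqrt(15)/5)
(502 + F(-19))**2 = (502 + I*sqrt(15)/5)**2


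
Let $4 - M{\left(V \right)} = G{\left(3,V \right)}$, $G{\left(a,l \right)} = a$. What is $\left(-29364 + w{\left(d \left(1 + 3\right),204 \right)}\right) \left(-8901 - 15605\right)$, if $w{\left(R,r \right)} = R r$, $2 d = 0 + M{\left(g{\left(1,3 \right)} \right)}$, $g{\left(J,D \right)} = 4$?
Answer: $709595736$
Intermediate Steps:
$M{\left(V \right)} = 1$ ($M{\left(V \right)} = 4 - 3 = 1$)
$d = \frac{1}{2}$ ($d = \frac{0 + 1}{2} = \frac{1}{2} \cdot 1 = \frac{1}{2} \approx 0.5$)
$\left(-29364 + w{\left(d \left(1 + 3\right),204 \right)}\right) \left(-8901 - 15605\right) = \left(-29364 + \frac{1 + 3}{2} \cdot 204\right) \left(-8901 - 15605\right) = \left(-29364 + \frac{1}{2} \cdot 4 \cdot 204\right) \left(-24506\right) = \left(-29364 + 2 \cdot 204\right) \left(-24506\right) = \left(-29364 + 408\right) \left(-24506\right) = \left(-28956\right) \left(-24506\right) = 709595736$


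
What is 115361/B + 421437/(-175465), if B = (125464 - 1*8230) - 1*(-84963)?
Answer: -64971479224/35478496605 ≈ -1.8313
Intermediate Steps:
B = 202197 (B = (125464 - 8230) + 84963 = 117234 + 84963 = 202197)
115361/B + 421437/(-175465) = 115361/202197 + 421437/(-175465) = 115361*(1/202197) + 421437*(-1/175465) = 115361/202197 - 421437/175465 = -64971479224/35478496605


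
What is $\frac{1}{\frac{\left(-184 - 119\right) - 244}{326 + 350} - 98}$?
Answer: $- \frac{676}{66795} \approx -0.010121$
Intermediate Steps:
$\frac{1}{\frac{\left(-184 - 119\right) - 244}{326 + 350} - 98} = \frac{1}{\frac{\left(-184 - 119\right) - 244}{676} - 98} = \frac{1}{\left(-303 - 244\right) \frac{1}{676} - 98} = \frac{1}{\left(-547\right) \frac{1}{676} - 98} = \frac{1}{- \frac{547}{676} - 98} = \frac{1}{- \frac{66795}{676}} = - \frac{676}{66795}$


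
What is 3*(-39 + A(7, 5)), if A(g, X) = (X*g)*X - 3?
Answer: 399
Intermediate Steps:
A(g, X) = -3 + g*X² (A(g, X) = g*X² - 3 = -3 + g*X²)
3*(-39 + A(7, 5)) = 3*(-39 + (-3 + 7*5²)) = 3*(-39 + (-3 + 7*25)) = 3*(-39 + (-3 + 175)) = 3*(-39 + 172) = 3*133 = 399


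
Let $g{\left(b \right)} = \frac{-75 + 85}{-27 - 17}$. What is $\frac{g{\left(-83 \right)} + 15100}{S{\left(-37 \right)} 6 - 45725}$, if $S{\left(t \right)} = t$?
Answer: $- \frac{332195}{1010834} \approx -0.32863$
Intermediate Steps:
$g{\left(b \right)} = - \frac{5}{22}$ ($g{\left(b \right)} = \frac{10}{-44} = 10 \left(- \frac{1}{44}\right) = - \frac{5}{22}$)
$\frac{g{\left(-83 \right)} + 15100}{S{\left(-37 \right)} 6 - 45725} = \frac{- \frac{5}{22} + 15100}{\left(-37\right) 6 - 45725} = \frac{332195}{22 \left(-222 - 45725\right)} = \frac{332195}{22 \left(-45947\right)} = \frac{332195}{22} \left(- \frac{1}{45947}\right) = - \frac{332195}{1010834}$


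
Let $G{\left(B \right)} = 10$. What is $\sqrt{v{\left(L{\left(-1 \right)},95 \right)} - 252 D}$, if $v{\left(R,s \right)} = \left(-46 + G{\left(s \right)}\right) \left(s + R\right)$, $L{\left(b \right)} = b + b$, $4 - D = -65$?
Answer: $144 i \approx 144.0 i$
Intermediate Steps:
$D = 69$ ($D = 4 - -65 = 4 + 65 = 69$)
$L{\left(b \right)} = 2 b$
$v{\left(R,s \right)} = - 36 R - 36 s$ ($v{\left(R,s \right)} = \left(-46 + 10\right) \left(s + R\right) = - 36 \left(R + s\right) = - 36 R - 36 s$)
$\sqrt{v{\left(L{\left(-1 \right)},95 \right)} - 252 D} = \sqrt{\left(- 36 \cdot 2 \left(-1\right) - 3420\right) - 17388} = \sqrt{\left(\left(-36\right) \left(-2\right) - 3420\right) - 17388} = \sqrt{\left(72 - 3420\right) - 17388} = \sqrt{-3348 - 17388} = \sqrt{-20736} = 144 i$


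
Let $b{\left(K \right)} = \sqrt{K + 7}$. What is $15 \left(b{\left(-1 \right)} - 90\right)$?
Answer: $-1350 + 15 \sqrt{6} \approx -1313.3$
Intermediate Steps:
$b{\left(K \right)} = \sqrt{7 + K}$
$15 \left(b{\left(-1 \right)} - 90\right) = 15 \left(\sqrt{7 - 1} - 90\right) = 15 \left(\sqrt{6} - 90\right) = 15 \left(-90 + \sqrt{6}\right) = -1350 + 15 \sqrt{6}$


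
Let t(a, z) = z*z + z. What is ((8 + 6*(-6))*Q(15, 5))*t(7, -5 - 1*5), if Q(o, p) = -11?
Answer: 27720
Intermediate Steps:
t(a, z) = z + z² (t(a, z) = z² + z = z + z²)
((8 + 6*(-6))*Q(15, 5))*t(7, -5 - 1*5) = ((8 + 6*(-6))*(-11))*((-5 - 1*5)*(1 + (-5 - 1*5))) = ((8 - 36)*(-11))*((-5 - 5)*(1 + (-5 - 5))) = (-28*(-11))*(-10*(1 - 10)) = 308*(-10*(-9)) = 308*90 = 27720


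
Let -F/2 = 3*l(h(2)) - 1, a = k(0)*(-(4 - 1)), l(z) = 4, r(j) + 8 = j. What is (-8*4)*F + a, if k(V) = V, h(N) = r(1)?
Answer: 704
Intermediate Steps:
r(j) = -8 + j
h(N) = -7 (h(N) = -8 + 1 = -7)
a = 0 (a = 0*(-(4 - 1)) = 0*(-1*3) = 0*(-3) = 0)
F = -22 (F = -2*(3*4 - 1) = -2*(12 - 1) = -2*11 = -22)
(-8*4)*F + a = -8*4*(-22) + 0 = -32*(-22) + 0 = 704 + 0 = 704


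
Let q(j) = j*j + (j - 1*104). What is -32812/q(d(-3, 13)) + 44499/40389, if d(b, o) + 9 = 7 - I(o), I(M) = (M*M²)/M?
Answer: -6047639/194984629 ≈ -0.031016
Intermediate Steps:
I(M) = M² (I(M) = M³/M = M²)
d(b, o) = -2 - o² (d(b, o) = -9 + (7 - o²) = -2 - o²)
q(j) = -104 + j + j² (q(j) = j² + (j - 104) = j² + (-104 + j) = -104 + j + j²)
-32812/q(d(-3, 13)) + 44499/40389 = -32812/(-104 + (-2 - 1*13²) + (-2 - 1*13²)²) + 44499/40389 = -32812/(-104 + (-2 - 1*169) + (-2 - 1*169)²) + 44499*(1/40389) = -32812/(-104 + (-2 - 169) + (-2 - 169)²) + 14833/13463 = -32812/(-104 - 171 + (-171)²) + 14833/13463 = -32812/(-104 - 171 + 29241) + 14833/13463 = -32812/28966 + 14833/13463 = -32812*1/28966 + 14833/13463 = -16406/14483 + 14833/13463 = -6047639/194984629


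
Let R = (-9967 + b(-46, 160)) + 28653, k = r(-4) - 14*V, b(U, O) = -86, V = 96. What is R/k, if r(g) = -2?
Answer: -9300/673 ≈ -13.819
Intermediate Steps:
k = -1346 (k = -2 - 14*96 = -2 - 1344 = -1346)
R = 18600 (R = (-9967 - 86) + 28653 = -10053 + 28653 = 18600)
R/k = 18600/(-1346) = 18600*(-1/1346) = -9300/673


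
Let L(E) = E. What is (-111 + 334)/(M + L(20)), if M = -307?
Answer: -223/287 ≈ -0.77700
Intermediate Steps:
(-111 + 334)/(M + L(20)) = (-111 + 334)/(-307 + 20) = 223/(-287) = 223*(-1/287) = -223/287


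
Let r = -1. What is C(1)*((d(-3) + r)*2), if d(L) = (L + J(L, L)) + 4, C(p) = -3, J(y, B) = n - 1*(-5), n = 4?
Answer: -54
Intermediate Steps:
J(y, B) = 9 (J(y, B) = 4 - 1*(-5) = 4 + 5 = 9)
d(L) = 13 + L (d(L) = (L + 9) + 4 = (9 + L) + 4 = 13 + L)
C(1)*((d(-3) + r)*2) = -3*((13 - 3) - 1)*2 = -3*(10 - 1)*2 = -27*2 = -3*18 = -54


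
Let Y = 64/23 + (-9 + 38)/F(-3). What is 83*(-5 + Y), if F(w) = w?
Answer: -68060/69 ≈ -986.38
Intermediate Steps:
Y = -475/69 (Y = 64/23 + (-9 + 38)/(-3) = 64*(1/23) + 29*(-⅓) = 64/23 - 29/3 = -475/69 ≈ -6.8841)
83*(-5 + Y) = 83*(-5 - 475/69) = 83*(-820/69) = -68060/69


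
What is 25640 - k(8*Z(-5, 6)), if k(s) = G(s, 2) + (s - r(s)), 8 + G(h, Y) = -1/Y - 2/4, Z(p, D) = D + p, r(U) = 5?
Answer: 25646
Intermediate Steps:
G(h, Y) = -17/2 - 1/Y (G(h, Y) = -8 + (-1/Y - 2/4) = -8 + (-1/Y - 2*1/4) = -8 + (-1/Y - 1/2) = -8 + (-1/2 - 1/Y) = -17/2 - 1/Y)
k(s) = -14 + s (k(s) = (-17/2 - 1/2) + (s - 1*5) = (-17/2 - 1*1/2) + (s - 5) = (-17/2 - 1/2) + (-5 + s) = -9 + (-5 + s) = -14 + s)
25640 - k(8*Z(-5, 6)) = 25640 - (-14 + 8*(6 - 5)) = 25640 - (-14 + 8*1) = 25640 - (-14 + 8) = 25640 - 1*(-6) = 25640 + 6 = 25646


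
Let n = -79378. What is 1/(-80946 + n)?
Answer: -1/160324 ≈ -6.2374e-6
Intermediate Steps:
1/(-80946 + n) = 1/(-80946 - 79378) = 1/(-160324) = -1/160324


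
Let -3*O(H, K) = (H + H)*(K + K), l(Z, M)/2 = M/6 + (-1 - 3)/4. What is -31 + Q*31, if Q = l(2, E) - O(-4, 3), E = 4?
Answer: -1643/3 ≈ -547.67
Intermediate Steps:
l(Z, M) = -2 + M/3 (l(Z, M) = 2*(M/6 + (-1 - 3)/4) = 2*(M*(1/6) - 4*1/4) = 2*(M/6 - 1) = 2*(-1 + M/6) = -2 + M/3)
O(H, K) = -4*H*K/3 (O(H, K) = -(H + H)*(K + K)/3 = -2*H*2*K/3 = -4*H*K/3)
Q = -50/3 (Q = (-2 + (1/3)*4) - (-4)*(-4)*3/3 = (-2 + 4/3) - 1*16 = -2/3 - 16 = -50/3 ≈ -16.667)
-31 + Q*31 = -31 - 50/3*31 = -31 - 1550/3 = -1643/3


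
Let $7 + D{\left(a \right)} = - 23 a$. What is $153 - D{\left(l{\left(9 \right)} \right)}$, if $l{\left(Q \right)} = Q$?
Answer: $367$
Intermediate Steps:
$D{\left(a \right)} = -7 - 23 a$
$153 - D{\left(l{\left(9 \right)} \right)} = 153 - \left(-7 - 207\right) = 153 - -214 = 153 + 214 = 367$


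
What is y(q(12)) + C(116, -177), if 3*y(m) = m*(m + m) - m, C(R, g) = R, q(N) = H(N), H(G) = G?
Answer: 208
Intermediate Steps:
q(N) = N
y(m) = -m/3 + 2*m²/3 (y(m) = (m*(m + m) - m)/3 = (m*(2*m) - m)/3 = (2*m² - m)/3 = (-m + 2*m²)/3 = -m/3 + 2*m²/3)
y(q(12)) + C(116, -177) = (⅓)*12*(-1 + 2*12) + 116 = (⅓)*12*(-1 + 24) + 116 = (⅓)*12*23 + 116 = 92 + 116 = 208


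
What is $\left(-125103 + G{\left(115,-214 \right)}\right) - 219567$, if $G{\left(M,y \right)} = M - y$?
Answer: $-344341$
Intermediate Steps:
$\left(-125103 + G{\left(115,-214 \right)}\right) - 219567 = \left(-125103 + \left(115 - -214\right)\right) - 219567 = \left(-125103 + \left(115 + 214\right)\right) - 219567 = \left(-125103 + 329\right) - 219567 = -124774 - 219567 = -344341$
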